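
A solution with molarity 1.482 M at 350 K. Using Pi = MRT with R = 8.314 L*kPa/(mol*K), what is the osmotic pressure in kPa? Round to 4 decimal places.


Osmotic pressure (van't Hoff): Pi = M*R*T.
RT = 8.314 * 350 = 2909.9
Pi = 1.482 * 2909.9
Pi = 4312.4718 kPa, rounded to 4 dp:

4312.4718 kPa


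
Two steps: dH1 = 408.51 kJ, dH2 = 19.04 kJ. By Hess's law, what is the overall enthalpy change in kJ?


Hess's law: enthalpy is a state function, so add the step enthalpies.
dH_total = dH1 + dH2 = 408.51 + (19.04)
dH_total = 427.55 kJ:

427.55 kJ


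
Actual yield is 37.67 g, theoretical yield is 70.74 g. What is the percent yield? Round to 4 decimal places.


% yield = 100 * actual / theoretical
% yield = 100 * 37.67 / 70.74
% yield = 53.25134295 %, rounded to 4 dp:

53.2513 %


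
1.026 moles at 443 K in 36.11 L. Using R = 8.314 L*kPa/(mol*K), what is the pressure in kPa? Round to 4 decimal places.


PV = nRT, solve for P = nRT / V.
nRT = 1.026 * 8.314 * 443 = 3778.8627
P = 3778.8627 / 36.11
P = 104.64864857 kPa, rounded to 4 dp:

104.6486 kPa


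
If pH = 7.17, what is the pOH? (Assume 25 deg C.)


At 25 deg C, pH + pOH = 14.
pOH = 14 - pH = 14 - 7.17
pOH = 6.83:

6.83


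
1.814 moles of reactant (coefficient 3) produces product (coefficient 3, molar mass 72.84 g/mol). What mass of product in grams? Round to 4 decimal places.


Use the coefficient ratio to convert reactant moles to product moles, then multiply by the product's molar mass.
moles_P = moles_R * (coeff_P / coeff_R) = 1.814 * (3/3) = 1.814
mass_P = moles_P * M_P = 1.814 * 72.84
mass_P = 132.13176 g, rounded to 4 dp:

132.1318 g


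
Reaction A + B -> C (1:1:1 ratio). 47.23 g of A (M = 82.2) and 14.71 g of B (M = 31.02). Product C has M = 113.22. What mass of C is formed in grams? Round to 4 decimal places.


Find moles of each reactant; the smaller value is the limiting reagent in a 1:1:1 reaction, so moles_C equals moles of the limiter.
n_A = mass_A / M_A = 47.23 / 82.2 = 0.574574 mol
n_B = mass_B / M_B = 14.71 / 31.02 = 0.47421 mol
Limiting reagent: B (smaller), n_limiting = 0.47421 mol
mass_C = n_limiting * M_C = 0.47421 * 113.22
mass_C = 53.6900562 g, rounded to 4 dp:

53.6901 g


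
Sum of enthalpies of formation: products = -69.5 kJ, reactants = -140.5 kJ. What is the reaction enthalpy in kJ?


dH_rxn = sum(dH_f products) - sum(dH_f reactants)
dH_rxn = -69.5 - (-140.5)
dH_rxn = 71.0 kJ:

71.00 kJ


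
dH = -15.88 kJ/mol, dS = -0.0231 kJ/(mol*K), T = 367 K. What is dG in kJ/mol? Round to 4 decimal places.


Gibbs: dG = dH - T*dS (consistent units, dS already in kJ/(mol*K)).
T*dS = 367 * -0.0231 = -8.4777
dG = -15.88 - (-8.4777)
dG = -7.4023 kJ/mol, rounded to 4 dp:

-7.4023 kJ/mol


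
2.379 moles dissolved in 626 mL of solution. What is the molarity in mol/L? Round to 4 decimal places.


Convert volume to liters: V_L = V_mL / 1000.
V_L = 626 / 1000 = 0.626 L
M = n / V_L = 2.379 / 0.626
M = 3.80031949 mol/L, rounded to 4 dp:

3.8003 mol/L


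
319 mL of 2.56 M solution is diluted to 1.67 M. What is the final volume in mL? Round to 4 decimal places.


Dilution: M1*V1 = M2*V2, solve for V2.
V2 = M1*V1 / M2
V2 = 2.56 * 319 / 1.67
V2 = 816.64 / 1.67
V2 = 489.00598802 mL, rounded to 4 dp:

489.0060 mL


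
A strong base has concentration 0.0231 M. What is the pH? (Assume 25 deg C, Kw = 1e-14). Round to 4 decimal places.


A strong base dissociates completely, so [OH-] equals the given concentration.
pOH = -log10([OH-]) = -log10(0.0231) = 1.636388
pH = 14 - pOH = 14 - 1.636388
pH = 12.363612, rounded to 4 dp:

12.3636


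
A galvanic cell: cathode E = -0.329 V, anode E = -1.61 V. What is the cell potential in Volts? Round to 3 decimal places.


Standard cell potential: E_cell = E_cathode - E_anode.
E_cell = -0.329 - (-1.61)
E_cell = 1.281 V, rounded to 3 dp:

1.281 V


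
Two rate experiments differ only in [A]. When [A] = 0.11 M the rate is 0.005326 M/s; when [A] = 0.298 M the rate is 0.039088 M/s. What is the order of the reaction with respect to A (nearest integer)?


Rate is proportional to [A]^n, so rate2/rate1 = ([A]2/[A]1)^n. Take logs to solve for n.
rate2/rate1 = 0.039088 / 0.005326 = 7.3391
[A]2/[A]1 = 0.298 / 0.11 = 2.7091
n = ln(7.3391) / ln(2.7091) = 2.0
Nearest integer order:

2


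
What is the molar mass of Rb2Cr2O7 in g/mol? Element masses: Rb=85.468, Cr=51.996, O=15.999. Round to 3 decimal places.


M = sum(count * atomic_mass) over atoms.
M = 2*85.468 + 2*51.996 + 7*15.999
M = 170.936 + 103.992 + 111.993
M = 386.921 g/mol, rounded to 3 dp:

386.921 g/mol


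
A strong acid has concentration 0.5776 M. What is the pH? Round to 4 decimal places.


A strong acid dissociates completely, so [H+] equals the given concentration.
pH = -log10([H+]) = -log10(0.5776)
pH = 0.23837282, rounded to 4 dp:

0.2384


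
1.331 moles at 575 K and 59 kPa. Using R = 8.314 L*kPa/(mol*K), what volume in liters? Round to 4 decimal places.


PV = nRT, solve for V = nRT / P.
nRT = 1.331 * 8.314 * 575 = 6362.912
V = 6362.912 / 59
V = 107.8459661 L, rounded to 4 dp:

107.8460 L


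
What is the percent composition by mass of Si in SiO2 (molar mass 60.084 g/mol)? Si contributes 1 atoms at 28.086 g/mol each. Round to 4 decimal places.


pct = 100 * (n_elem * M_elem) / M_total
mass_contribution = 1 * 28.086 = 28.086 g/mol
pct = 100 * 28.086 / 60.084
pct = 46.74455762 %, rounded to 4 dp:

46.7446 %


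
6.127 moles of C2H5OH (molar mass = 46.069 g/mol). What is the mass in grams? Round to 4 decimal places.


mass = n * M
mass = 6.127 * 46.069
mass = 282.264763 g, rounded to 4 dp:

282.2648 g


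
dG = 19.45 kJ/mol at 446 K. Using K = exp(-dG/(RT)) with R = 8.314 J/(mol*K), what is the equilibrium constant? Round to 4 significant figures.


dG is in kJ/mol; multiply by 1000 to match R in J/(mol*K).
RT = 8.314 * 446 = 3708.044 J/mol
exponent = -dG*1000 / (RT) = -(19.45*1000) / 3708.044 = -5.24535308
K = exp(-5.24535308)
K = 0.0052719599, rounded to 4 significant figures:

0.005272


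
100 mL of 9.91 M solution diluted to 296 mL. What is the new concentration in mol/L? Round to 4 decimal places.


Dilution: M1*V1 = M2*V2, solve for M2.
M2 = M1*V1 / V2
M2 = 9.91 * 100 / 296
M2 = 991.0 / 296
M2 = 3.34797297 mol/L, rounded to 4 dp:

3.3480 mol/L


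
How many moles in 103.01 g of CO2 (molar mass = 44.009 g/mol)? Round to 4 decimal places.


n = mass / M
n = 103.01 / 44.009
n = 2.34065759 mol, rounded to 4 dp:

2.3407 mol


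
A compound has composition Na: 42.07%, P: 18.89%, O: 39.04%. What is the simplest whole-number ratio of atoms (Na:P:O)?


Assume 100 g of compound, divide each mass% by atomic mass to get moles, then normalize by the smallest to get a raw atom ratio.
Moles per 100 g: Na: 42.07/22.99 = 1.8299, P: 18.89/30.974 = 0.6099, O: 39.04/15.999 = 2.4402
Raw ratio (divide by min = 0.6099): Na: 3.001, P: 1.0, O: 4.001
Multiply by 1 to clear fractions: Na: 3.001 ~= 3, P: 1.0 ~= 1, O: 4.001 ~= 4
Reduce by GCD to get the simplest whole-number ratio:

3:1:4


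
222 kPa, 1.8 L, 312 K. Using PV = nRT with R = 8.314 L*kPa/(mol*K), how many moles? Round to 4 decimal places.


PV = nRT, solve for n = PV / (RT).
PV = 222 * 1.8 = 399.6
RT = 8.314 * 312 = 2593.968
n = 399.6 / 2593.968
n = 0.1540497 mol, rounded to 4 dp:

0.1540 mol


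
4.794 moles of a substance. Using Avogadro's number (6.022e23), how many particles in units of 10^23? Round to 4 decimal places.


N = n * NA, then divide by 1e23 for the requested units.
N / 1e23 = n * 6.022
N / 1e23 = 4.794 * 6.022
N / 1e23 = 28.869468, rounded to 4 dp:

28.8695


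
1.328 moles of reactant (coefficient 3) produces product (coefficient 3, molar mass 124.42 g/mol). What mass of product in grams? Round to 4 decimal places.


Use the coefficient ratio to convert reactant moles to product moles, then multiply by the product's molar mass.
moles_P = moles_R * (coeff_P / coeff_R) = 1.328 * (3/3) = 1.328
mass_P = moles_P * M_P = 1.328 * 124.42
mass_P = 165.22976 g, rounded to 4 dp:

165.2298 g


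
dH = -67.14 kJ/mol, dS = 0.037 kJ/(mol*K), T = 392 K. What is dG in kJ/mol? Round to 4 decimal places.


Gibbs: dG = dH - T*dS (consistent units, dS already in kJ/(mol*K)).
T*dS = 392 * 0.037 = 14.504
dG = -67.14 - (14.504)
dG = -81.644 kJ/mol, rounded to 4 dp:

-81.6440 kJ/mol


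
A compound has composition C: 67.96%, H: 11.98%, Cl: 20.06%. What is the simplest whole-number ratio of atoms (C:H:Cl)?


Assume 100 g of compound, divide each mass% by atomic mass to get moles, then normalize by the smallest to get a raw atom ratio.
Moles per 100 g: C: 67.96/12.011 = 5.6581, H: 11.98/1.008 = 11.8849, Cl: 20.06/35.453 = 0.5658
Raw ratio (divide by min = 0.5658): C: 10.0, H: 21.005, Cl: 1.0
Multiply by 1 to clear fractions: C: 10.0 ~= 10, H: 21.005 ~= 21, Cl: 1.0 ~= 1
Reduce by GCD to get the simplest whole-number ratio:

10:21:1


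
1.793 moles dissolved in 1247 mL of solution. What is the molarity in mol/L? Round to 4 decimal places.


Convert volume to liters: V_L = V_mL / 1000.
V_L = 1247 / 1000 = 1.247 L
M = n / V_L = 1.793 / 1.247
M = 1.43785084 mol/L, rounded to 4 dp:

1.4379 mol/L


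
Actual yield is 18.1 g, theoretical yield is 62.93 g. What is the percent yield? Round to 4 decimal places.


% yield = 100 * actual / theoretical
% yield = 100 * 18.1 / 62.93
% yield = 28.76211664 %, rounded to 4 dp:

28.7621 %


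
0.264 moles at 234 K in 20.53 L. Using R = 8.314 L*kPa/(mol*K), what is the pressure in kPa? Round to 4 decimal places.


PV = nRT, solve for P = nRT / V.
nRT = 0.264 * 8.314 * 234 = 513.6057
P = 513.6057 / 20.53
P = 25.01732586 kPa, rounded to 4 dp:

25.0173 kPa


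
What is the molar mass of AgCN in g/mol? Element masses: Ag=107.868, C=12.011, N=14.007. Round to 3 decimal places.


M = sum(count * atomic_mass) over atoms.
M = 1*107.868 + 1*12.011 + 1*14.007
M = 107.868 + 12.011 + 14.007
M = 133.886 g/mol, rounded to 3 dp:

133.886 g/mol


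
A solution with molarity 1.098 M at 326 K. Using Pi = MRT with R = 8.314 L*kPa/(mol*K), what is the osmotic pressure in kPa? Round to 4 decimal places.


Osmotic pressure (van't Hoff): Pi = M*R*T.
RT = 8.314 * 326 = 2710.364
Pi = 1.098 * 2710.364
Pi = 2975.979672 kPa, rounded to 4 dp:

2975.9797 kPa


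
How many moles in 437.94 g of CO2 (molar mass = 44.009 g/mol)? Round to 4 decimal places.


n = mass / M
n = 437.94 / 44.009
n = 9.95114636 mol, rounded to 4 dp:

9.9511 mol


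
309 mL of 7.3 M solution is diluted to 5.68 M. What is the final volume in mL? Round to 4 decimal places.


Dilution: M1*V1 = M2*V2, solve for V2.
V2 = M1*V1 / M2
V2 = 7.3 * 309 / 5.68
V2 = 2255.7 / 5.68
V2 = 397.13028169 mL, rounded to 4 dp:

397.1303 mL


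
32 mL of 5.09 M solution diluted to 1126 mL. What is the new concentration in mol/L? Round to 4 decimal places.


Dilution: M1*V1 = M2*V2, solve for M2.
M2 = M1*V1 / V2
M2 = 5.09 * 32 / 1126
M2 = 162.88 / 1126
M2 = 0.14465364 mol/L, rounded to 4 dp:

0.1447 mol/L


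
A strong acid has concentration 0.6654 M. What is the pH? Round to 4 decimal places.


A strong acid dissociates completely, so [H+] equals the given concentration.
pH = -log10([H+]) = -log10(0.6654)
pH = 0.1769172, rounded to 4 dp:

0.1769


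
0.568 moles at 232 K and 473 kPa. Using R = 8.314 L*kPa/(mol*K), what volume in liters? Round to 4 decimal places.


PV = nRT, solve for V = nRT / P.
nRT = 0.568 * 8.314 * 232 = 1095.5857
V = 1095.5857 / 473
V = 2.31624884 L, rounded to 4 dp:

2.3162 L


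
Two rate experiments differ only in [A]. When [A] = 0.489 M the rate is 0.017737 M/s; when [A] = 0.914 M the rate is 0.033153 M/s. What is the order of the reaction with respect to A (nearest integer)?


Rate is proportional to [A]^n, so rate2/rate1 = ([A]2/[A]1)^n. Take logs to solve for n.
rate2/rate1 = 0.033153 / 0.017737 = 1.8691
[A]2/[A]1 = 0.914 / 0.489 = 1.8691
n = ln(1.8691) / ln(1.8691) = 1.0
Nearest integer order:

1


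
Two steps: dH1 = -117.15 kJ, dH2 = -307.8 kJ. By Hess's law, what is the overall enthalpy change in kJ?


Hess's law: enthalpy is a state function, so add the step enthalpies.
dH_total = dH1 + dH2 = -117.15 + (-307.8)
dH_total = -424.95 kJ:

-424.95 kJ


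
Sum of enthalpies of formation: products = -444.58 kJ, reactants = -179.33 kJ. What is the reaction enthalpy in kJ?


dH_rxn = sum(dH_f products) - sum(dH_f reactants)
dH_rxn = -444.58 - (-179.33)
dH_rxn = -265.25 kJ:

-265.25 kJ


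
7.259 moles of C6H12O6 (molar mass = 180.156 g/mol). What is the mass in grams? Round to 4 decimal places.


mass = n * M
mass = 7.259 * 180.156
mass = 1307.752404 g, rounded to 4 dp:

1307.7524 g


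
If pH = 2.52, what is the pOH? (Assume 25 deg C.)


At 25 deg C, pH + pOH = 14.
pOH = 14 - pH = 14 - 2.52
pOH = 11.48:

11.48


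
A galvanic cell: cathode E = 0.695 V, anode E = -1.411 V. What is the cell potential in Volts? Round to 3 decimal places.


Standard cell potential: E_cell = E_cathode - E_anode.
E_cell = 0.695 - (-1.411)
E_cell = 2.106 V, rounded to 3 dp:

2.106 V


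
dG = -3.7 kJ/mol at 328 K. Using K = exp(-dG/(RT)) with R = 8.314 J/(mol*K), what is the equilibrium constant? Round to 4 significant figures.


dG is in kJ/mol; multiply by 1000 to match R in J/(mol*K).
RT = 8.314 * 328 = 2726.992 J/mol
exponent = -dG*1000 / (RT) = -(-3.7*1000) / 2726.992 = 1.35680633
K = exp(1.35680633)
K = 3.88377, rounded to 4 significant figures:

3.884


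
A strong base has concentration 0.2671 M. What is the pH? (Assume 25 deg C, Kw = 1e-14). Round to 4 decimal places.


A strong base dissociates completely, so [OH-] equals the given concentration.
pOH = -log10([OH-]) = -log10(0.2671) = 0.573326
pH = 14 - pOH = 14 - 0.573326
pH = 13.426674, rounded to 4 dp:

13.4267


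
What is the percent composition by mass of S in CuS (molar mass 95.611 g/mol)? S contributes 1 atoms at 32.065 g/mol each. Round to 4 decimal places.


pct = 100 * (n_elem * M_elem) / M_total
mass_contribution = 1 * 32.065 = 32.065 g/mol
pct = 100 * 32.065 / 95.611
pct = 33.53693613 %, rounded to 4 dp:

33.5369 %


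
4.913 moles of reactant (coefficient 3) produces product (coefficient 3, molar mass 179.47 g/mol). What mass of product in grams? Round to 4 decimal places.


Use the coefficient ratio to convert reactant moles to product moles, then multiply by the product's molar mass.
moles_P = moles_R * (coeff_P / coeff_R) = 4.913 * (3/3) = 4.913
mass_P = moles_P * M_P = 4.913 * 179.47
mass_P = 881.73611 g, rounded to 4 dp:

881.7361 g


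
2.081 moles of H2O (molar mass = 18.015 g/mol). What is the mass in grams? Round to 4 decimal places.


mass = n * M
mass = 2.081 * 18.015
mass = 37.489215 g, rounded to 4 dp:

37.4892 g


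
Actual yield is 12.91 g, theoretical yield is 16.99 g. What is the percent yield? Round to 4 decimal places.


% yield = 100 * actual / theoretical
% yield = 100 * 12.91 / 16.99
% yield = 75.98587404 %, rounded to 4 dp:

75.9859 %


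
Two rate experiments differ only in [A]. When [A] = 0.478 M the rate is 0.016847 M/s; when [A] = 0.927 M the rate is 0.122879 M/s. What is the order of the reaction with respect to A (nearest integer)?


Rate is proportional to [A]^n, so rate2/rate1 = ([A]2/[A]1)^n. Take logs to solve for n.
rate2/rate1 = 0.122879 / 0.016847 = 7.2938
[A]2/[A]1 = 0.927 / 0.478 = 1.9393
n = ln(7.2938) / ln(1.9393) = 3.0
Nearest integer order:

3


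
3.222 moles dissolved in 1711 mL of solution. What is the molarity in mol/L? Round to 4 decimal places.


Convert volume to liters: V_L = V_mL / 1000.
V_L = 1711 / 1000 = 1.711 L
M = n / V_L = 3.222 / 1.711
M = 1.88310929 mol/L, rounded to 4 dp:

1.8831 mol/L


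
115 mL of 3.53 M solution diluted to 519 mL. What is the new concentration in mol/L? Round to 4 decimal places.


Dilution: M1*V1 = M2*V2, solve for M2.
M2 = M1*V1 / V2
M2 = 3.53 * 115 / 519
M2 = 405.95 / 519
M2 = 0.78217726 mol/L, rounded to 4 dp:

0.7822 mol/L


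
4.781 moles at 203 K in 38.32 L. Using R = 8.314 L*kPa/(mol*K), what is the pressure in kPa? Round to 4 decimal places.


PV = nRT, solve for P = nRT / V.
nRT = 4.781 * 8.314 * 203 = 8069.0945
P = 8069.0945 / 38.32
P = 210.5713596 kPa, rounded to 4 dp:

210.5714 kPa


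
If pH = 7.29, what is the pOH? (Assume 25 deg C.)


At 25 deg C, pH + pOH = 14.
pOH = 14 - pH = 14 - 7.29
pOH = 6.71:

6.71


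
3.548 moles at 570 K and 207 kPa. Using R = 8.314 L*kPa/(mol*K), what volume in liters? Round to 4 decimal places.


PV = nRT, solve for V = nRT / P.
nRT = 3.548 * 8.314 * 570 = 16813.901
V = 16813.901 / 207
V = 81.22657488 L, rounded to 4 dp:

81.2266 L


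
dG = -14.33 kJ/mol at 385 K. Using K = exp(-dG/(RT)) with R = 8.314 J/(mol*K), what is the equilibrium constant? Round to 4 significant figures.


dG is in kJ/mol; multiply by 1000 to match R in J/(mol*K).
RT = 8.314 * 385 = 3200.89 J/mol
exponent = -dG*1000 / (RT) = -(-14.33*1000) / 3200.89 = 4.47687987
K = exp(4.47687987)
K = 87.959798, rounded to 4 significant figures:

87.96


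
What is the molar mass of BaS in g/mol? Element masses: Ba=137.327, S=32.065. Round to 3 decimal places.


M = sum(count * atomic_mass) over atoms.
M = 1*137.327 + 1*32.065
M = 137.327 + 32.065
M = 169.392 g/mol, rounded to 3 dp:

169.392 g/mol


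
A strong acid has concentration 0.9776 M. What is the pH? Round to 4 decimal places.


A strong acid dissociates completely, so [H+] equals the given concentration.
pH = -log10([H+]) = -log10(0.9776)
pH = 0.00983881, rounded to 4 dp:

0.0098


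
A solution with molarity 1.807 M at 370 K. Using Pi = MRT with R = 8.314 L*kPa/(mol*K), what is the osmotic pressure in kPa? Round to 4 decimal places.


Osmotic pressure (van't Hoff): Pi = M*R*T.
RT = 8.314 * 370 = 3076.18
Pi = 1.807 * 3076.18
Pi = 5558.65726 kPa, rounded to 4 dp:

5558.6573 kPa


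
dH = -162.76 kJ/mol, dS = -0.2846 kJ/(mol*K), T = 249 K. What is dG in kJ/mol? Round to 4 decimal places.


Gibbs: dG = dH - T*dS (consistent units, dS already in kJ/(mol*K)).
T*dS = 249 * -0.2846 = -70.8654
dG = -162.76 - (-70.8654)
dG = -91.8946 kJ/mol, rounded to 4 dp:

-91.8946 kJ/mol


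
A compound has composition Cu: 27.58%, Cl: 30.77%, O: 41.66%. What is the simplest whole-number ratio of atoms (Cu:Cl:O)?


Assume 100 g of compound, divide each mass% by atomic mass to get moles, then normalize by the smallest to get a raw atom ratio.
Moles per 100 g: Cu: 27.58/63.546 = 0.434, Cl: 30.77/35.453 = 0.8679, O: 41.66/15.999 = 2.6039
Raw ratio (divide by min = 0.434): Cu: 1.0, Cl: 2.0, O: 6.0
Multiply by 1 to clear fractions: Cu: 1.0 ~= 1, Cl: 2.0 ~= 2, O: 6.0 ~= 6
Reduce by GCD to get the simplest whole-number ratio:

1:2:6


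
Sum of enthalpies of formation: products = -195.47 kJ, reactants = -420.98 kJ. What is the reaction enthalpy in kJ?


dH_rxn = sum(dH_f products) - sum(dH_f reactants)
dH_rxn = -195.47 - (-420.98)
dH_rxn = 225.51 kJ:

225.51 kJ


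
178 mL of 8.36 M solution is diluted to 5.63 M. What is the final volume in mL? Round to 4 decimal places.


Dilution: M1*V1 = M2*V2, solve for V2.
V2 = M1*V1 / M2
V2 = 8.36 * 178 / 5.63
V2 = 1488.08 / 5.63
V2 = 264.31261101 mL, rounded to 4 dp:

264.3126 mL


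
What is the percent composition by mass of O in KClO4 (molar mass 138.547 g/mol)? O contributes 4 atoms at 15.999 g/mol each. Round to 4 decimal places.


pct = 100 * (n_elem * M_elem) / M_total
mass_contribution = 4 * 15.999 = 63.996 g/mol
pct = 100 * 63.996 / 138.547
pct = 46.19082333 %, rounded to 4 dp:

46.1908 %


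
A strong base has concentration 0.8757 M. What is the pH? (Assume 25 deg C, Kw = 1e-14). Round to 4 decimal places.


A strong base dissociates completely, so [OH-] equals the given concentration.
pOH = -log10([OH-]) = -log10(0.8757) = 0.057645
pH = 14 - pOH = 14 - 0.057645
pH = 13.942355, rounded to 4 dp:

13.9424


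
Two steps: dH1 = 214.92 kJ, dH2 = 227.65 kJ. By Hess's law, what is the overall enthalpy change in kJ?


Hess's law: enthalpy is a state function, so add the step enthalpies.
dH_total = dH1 + dH2 = 214.92 + (227.65)
dH_total = 442.57 kJ:

442.57 kJ


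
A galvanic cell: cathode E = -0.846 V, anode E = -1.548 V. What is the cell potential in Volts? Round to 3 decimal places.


Standard cell potential: E_cell = E_cathode - E_anode.
E_cell = -0.846 - (-1.548)
E_cell = 0.702 V, rounded to 3 dp:

0.702 V


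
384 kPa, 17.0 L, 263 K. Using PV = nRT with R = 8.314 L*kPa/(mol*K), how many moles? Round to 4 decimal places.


PV = nRT, solve for n = PV / (RT).
PV = 384 * 17.0 = 6528.0
RT = 8.314 * 263 = 2186.582
n = 6528.0 / 2186.582
n = 2.98548145 mol, rounded to 4 dp:

2.9855 mol


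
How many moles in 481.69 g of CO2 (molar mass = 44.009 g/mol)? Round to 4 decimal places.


n = mass / M
n = 481.69 / 44.009
n = 10.9452612 mol, rounded to 4 dp:

10.9453 mol


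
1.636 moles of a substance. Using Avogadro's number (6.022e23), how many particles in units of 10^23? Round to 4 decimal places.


N = n * NA, then divide by 1e23 for the requested units.
N / 1e23 = n * 6.022
N / 1e23 = 1.636 * 6.022
N / 1e23 = 9.851992, rounded to 4 dp:

9.8520


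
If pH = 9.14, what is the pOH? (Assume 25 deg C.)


At 25 deg C, pH + pOH = 14.
pOH = 14 - pH = 14 - 9.14
pOH = 4.86:

4.86


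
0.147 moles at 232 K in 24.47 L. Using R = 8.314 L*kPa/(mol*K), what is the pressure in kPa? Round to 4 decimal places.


PV = nRT, solve for P = nRT / V.
nRT = 0.147 * 8.314 * 232 = 283.5407
P = 283.5407 / 24.47
P = 11.5872783 kPa, rounded to 4 dp:

11.5873 kPa


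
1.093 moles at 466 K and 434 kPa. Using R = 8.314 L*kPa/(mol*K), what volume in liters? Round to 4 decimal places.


PV = nRT, solve for V = nRT / P.
nRT = 1.093 * 8.314 * 466 = 4234.6361
V = 4234.6361 / 434
V = 9.75722604 L, rounded to 4 dp:

9.7572 L


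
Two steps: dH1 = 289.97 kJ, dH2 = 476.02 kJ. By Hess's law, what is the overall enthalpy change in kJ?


Hess's law: enthalpy is a state function, so add the step enthalpies.
dH_total = dH1 + dH2 = 289.97 + (476.02)
dH_total = 765.99 kJ:

765.99 kJ


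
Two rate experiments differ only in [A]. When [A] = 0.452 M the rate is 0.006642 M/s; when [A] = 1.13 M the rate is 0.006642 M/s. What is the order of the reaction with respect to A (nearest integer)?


Rate is proportional to [A]^n, so rate2/rate1 = ([A]2/[A]1)^n. Take logs to solve for n.
rate2/rate1 = 0.006642 / 0.006642 = 1.0
[A]2/[A]1 = 1.13 / 0.452 = 2.5
n = ln(1.0) / ln(2.5) = 0.0
Nearest integer order:

0


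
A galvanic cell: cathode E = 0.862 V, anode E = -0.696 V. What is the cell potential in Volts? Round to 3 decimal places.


Standard cell potential: E_cell = E_cathode - E_anode.
E_cell = 0.862 - (-0.696)
E_cell = 1.558 V, rounded to 3 dp:

1.558 V


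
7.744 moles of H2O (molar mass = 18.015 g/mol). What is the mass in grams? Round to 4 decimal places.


mass = n * M
mass = 7.744 * 18.015
mass = 139.50816 g, rounded to 4 dp:

139.5082 g


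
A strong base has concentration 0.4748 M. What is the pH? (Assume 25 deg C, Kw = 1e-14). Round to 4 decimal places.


A strong base dissociates completely, so [OH-] equals the given concentration.
pOH = -log10([OH-]) = -log10(0.4748) = 0.323489
pH = 14 - pOH = 14 - 0.323489
pH = 13.676511, rounded to 4 dp:

13.6765


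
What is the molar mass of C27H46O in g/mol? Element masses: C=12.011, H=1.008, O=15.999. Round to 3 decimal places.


M = sum(count * atomic_mass) over atoms.
M = 27*12.011 + 46*1.008 + 1*15.999
M = 324.297 + 46.368 + 15.999
M = 386.664 g/mol, rounded to 3 dp:

386.664 g/mol


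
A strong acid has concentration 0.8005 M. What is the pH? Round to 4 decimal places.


A strong acid dissociates completely, so [H+] equals the given concentration.
pH = -log10([H+]) = -log10(0.8005)
pH = 0.09663866, rounded to 4 dp:

0.0966


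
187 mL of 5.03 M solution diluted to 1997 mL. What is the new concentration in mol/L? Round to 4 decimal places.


Dilution: M1*V1 = M2*V2, solve for M2.
M2 = M1*V1 / V2
M2 = 5.03 * 187 / 1997
M2 = 940.61 / 1997
M2 = 0.47101152 mol/L, rounded to 4 dp:

0.4710 mol/L


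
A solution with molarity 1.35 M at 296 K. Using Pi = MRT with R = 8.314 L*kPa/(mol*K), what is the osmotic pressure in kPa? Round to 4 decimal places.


Osmotic pressure (van't Hoff): Pi = M*R*T.
RT = 8.314 * 296 = 2460.944
Pi = 1.35 * 2460.944
Pi = 3322.2744 kPa, rounded to 4 dp:

3322.2744 kPa


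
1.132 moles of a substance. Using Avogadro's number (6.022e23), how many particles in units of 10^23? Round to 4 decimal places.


N = n * NA, then divide by 1e23 for the requested units.
N / 1e23 = n * 6.022
N / 1e23 = 1.132 * 6.022
N / 1e23 = 6.816904, rounded to 4 dp:

6.8169


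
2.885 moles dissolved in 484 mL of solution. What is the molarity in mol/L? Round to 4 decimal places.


Convert volume to liters: V_L = V_mL / 1000.
V_L = 484 / 1000 = 0.484 L
M = n / V_L = 2.885 / 0.484
M = 5.9607438 mol/L, rounded to 4 dp:

5.9607 mol/L


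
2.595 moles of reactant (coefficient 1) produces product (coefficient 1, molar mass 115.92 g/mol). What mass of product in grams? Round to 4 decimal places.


Use the coefficient ratio to convert reactant moles to product moles, then multiply by the product's molar mass.
moles_P = moles_R * (coeff_P / coeff_R) = 2.595 * (1/1) = 2.595
mass_P = moles_P * M_P = 2.595 * 115.92
mass_P = 300.8124 g, rounded to 4 dp:

300.8124 g


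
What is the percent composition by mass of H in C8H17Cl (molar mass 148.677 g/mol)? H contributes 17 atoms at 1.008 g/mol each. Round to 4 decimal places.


pct = 100 * (n_elem * M_elem) / M_total
mass_contribution = 17 * 1.008 = 17.136 g/mol
pct = 100 * 17.136 / 148.677
pct = 11.52565629 %, rounded to 4 dp:

11.5257 %


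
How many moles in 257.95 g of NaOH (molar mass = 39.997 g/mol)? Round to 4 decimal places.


n = mass / M
n = 257.95 / 39.997
n = 6.44923369 mol, rounded to 4 dp:

6.4492 mol


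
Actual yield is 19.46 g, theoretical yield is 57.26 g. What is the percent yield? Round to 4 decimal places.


% yield = 100 * actual / theoretical
% yield = 100 * 19.46 / 57.26
% yield = 33.98533007 %, rounded to 4 dp:

33.9853 %


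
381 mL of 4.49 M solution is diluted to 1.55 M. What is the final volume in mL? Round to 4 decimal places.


Dilution: M1*V1 = M2*V2, solve for V2.
V2 = M1*V1 / M2
V2 = 4.49 * 381 / 1.55
V2 = 1710.69 / 1.55
V2 = 1103.67096774 mL, rounded to 4 dp:

1103.6710 mL


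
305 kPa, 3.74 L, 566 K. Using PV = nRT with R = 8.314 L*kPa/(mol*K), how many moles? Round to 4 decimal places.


PV = nRT, solve for n = PV / (RT).
PV = 305 * 3.74 = 1140.7
RT = 8.314 * 566 = 4705.724
n = 1140.7 / 4705.724
n = 0.24240691 mol, rounded to 4 dp:

0.2424 mol


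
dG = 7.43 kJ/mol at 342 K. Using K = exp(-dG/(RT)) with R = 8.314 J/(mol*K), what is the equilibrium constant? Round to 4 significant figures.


dG is in kJ/mol; multiply by 1000 to match R in J/(mol*K).
RT = 8.314 * 342 = 2843.388 J/mol
exponent = -dG*1000 / (RT) = -(7.43*1000) / 2843.388 = -2.61307989
K = exp(-2.61307989)
K = 0.073308414, rounded to 4 significant figures:

0.07331


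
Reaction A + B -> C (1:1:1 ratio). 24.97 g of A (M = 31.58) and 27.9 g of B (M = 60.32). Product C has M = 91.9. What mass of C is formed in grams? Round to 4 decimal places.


Find moles of each reactant; the smaller value is the limiting reagent in a 1:1:1 reaction, so moles_C equals moles of the limiter.
n_A = mass_A / M_A = 24.97 / 31.58 = 0.79069 mol
n_B = mass_B / M_B = 27.9 / 60.32 = 0.462533 mol
Limiting reagent: B (smaller), n_limiting = 0.462533 mol
mass_C = n_limiting * M_C = 0.462533 * 91.9
mass_C = 42.5067827 g, rounded to 4 dp:

42.5068 g


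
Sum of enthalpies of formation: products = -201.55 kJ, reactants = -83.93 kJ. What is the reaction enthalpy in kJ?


dH_rxn = sum(dH_f products) - sum(dH_f reactants)
dH_rxn = -201.55 - (-83.93)
dH_rxn = -117.62 kJ:

-117.62 kJ


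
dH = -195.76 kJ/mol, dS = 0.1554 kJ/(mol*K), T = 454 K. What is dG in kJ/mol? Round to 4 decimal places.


Gibbs: dG = dH - T*dS (consistent units, dS already in kJ/(mol*K)).
T*dS = 454 * 0.1554 = 70.5516
dG = -195.76 - (70.5516)
dG = -266.3116 kJ/mol, rounded to 4 dp:

-266.3116 kJ/mol


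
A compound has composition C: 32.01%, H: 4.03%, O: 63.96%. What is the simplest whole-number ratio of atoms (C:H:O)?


Assume 100 g of compound, divide each mass% by atomic mass to get moles, then normalize by the smallest to get a raw atom ratio.
Moles per 100 g: C: 32.01/12.011 = 2.6651, H: 4.03/1.008 = 3.998, O: 63.96/15.999 = 3.9977
Raw ratio (divide by min = 2.6651): C: 1.0, H: 1.5, O: 1.5
Multiply by 2 to clear fractions: C: 2.0 ~= 2, H: 3.0 ~= 3, O: 3.0 ~= 3
Reduce by GCD to get the simplest whole-number ratio:

2:3:3


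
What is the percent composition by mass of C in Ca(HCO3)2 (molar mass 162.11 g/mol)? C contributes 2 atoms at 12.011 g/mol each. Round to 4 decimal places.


pct = 100 * (n_elem * M_elem) / M_total
mass_contribution = 2 * 12.011 = 24.022 g/mol
pct = 100 * 24.022 / 162.11
pct = 14.81833323 %, rounded to 4 dp:

14.8183 %


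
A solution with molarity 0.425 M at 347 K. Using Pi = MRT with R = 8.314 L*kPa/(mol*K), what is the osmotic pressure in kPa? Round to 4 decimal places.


Osmotic pressure (van't Hoff): Pi = M*R*T.
RT = 8.314 * 347 = 2884.958
Pi = 0.425 * 2884.958
Pi = 1226.10715 kPa, rounded to 4 dp:

1226.1072 kPa


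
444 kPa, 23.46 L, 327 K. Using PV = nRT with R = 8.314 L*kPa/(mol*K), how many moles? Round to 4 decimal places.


PV = nRT, solve for n = PV / (RT).
PV = 444 * 23.46 = 10416.24
RT = 8.314 * 327 = 2718.678
n = 10416.24 / 2718.678
n = 3.83136215 mol, rounded to 4 dp:

3.8314 mol


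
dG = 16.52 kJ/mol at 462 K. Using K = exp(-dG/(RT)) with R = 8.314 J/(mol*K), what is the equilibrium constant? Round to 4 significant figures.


dG is in kJ/mol; multiply by 1000 to match R in J/(mol*K).
RT = 8.314 * 462 = 3841.068 J/mol
exponent = -dG*1000 / (RT) = -(16.52*1000) / 3841.068 = -4.30088715
K = exp(-4.30088715)
K = 0.013556527, rounded to 4 significant figures:

0.01356


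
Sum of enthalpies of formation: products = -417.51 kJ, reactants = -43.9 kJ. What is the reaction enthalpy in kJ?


dH_rxn = sum(dH_f products) - sum(dH_f reactants)
dH_rxn = -417.51 - (-43.9)
dH_rxn = -373.61 kJ:

-373.61 kJ


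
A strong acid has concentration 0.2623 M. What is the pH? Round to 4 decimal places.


A strong acid dissociates completely, so [H+] equals the given concentration.
pH = -log10([H+]) = -log10(0.2623)
pH = 0.58120171, rounded to 4 dp:

0.5812


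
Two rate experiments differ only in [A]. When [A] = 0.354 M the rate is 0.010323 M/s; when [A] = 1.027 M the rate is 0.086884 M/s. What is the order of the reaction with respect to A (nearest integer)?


Rate is proportional to [A]^n, so rate2/rate1 = ([A]2/[A]1)^n. Take logs to solve for n.
rate2/rate1 = 0.086884 / 0.010323 = 8.4165
[A]2/[A]1 = 1.027 / 0.354 = 2.9011
n = ln(8.4165) / ln(2.9011) = 2.0
Nearest integer order:

2


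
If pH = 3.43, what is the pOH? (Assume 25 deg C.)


At 25 deg C, pH + pOH = 14.
pOH = 14 - pH = 14 - 3.43
pOH = 10.57:

10.57


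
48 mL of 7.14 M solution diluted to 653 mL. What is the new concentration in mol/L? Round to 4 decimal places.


Dilution: M1*V1 = M2*V2, solve for M2.
M2 = M1*V1 / V2
M2 = 7.14 * 48 / 653
M2 = 342.72 / 653
M2 = 0.5248392 mol/L, rounded to 4 dp:

0.5248 mol/L


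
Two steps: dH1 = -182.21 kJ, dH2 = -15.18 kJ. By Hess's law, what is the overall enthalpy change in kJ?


Hess's law: enthalpy is a state function, so add the step enthalpies.
dH_total = dH1 + dH2 = -182.21 + (-15.18)
dH_total = -197.39 kJ:

-197.39 kJ


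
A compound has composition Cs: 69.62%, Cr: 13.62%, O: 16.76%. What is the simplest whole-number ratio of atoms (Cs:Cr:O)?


Assume 100 g of compound, divide each mass% by atomic mass to get moles, then normalize by the smallest to get a raw atom ratio.
Moles per 100 g: Cs: 69.62/132.905 = 0.5238, Cr: 13.62/51.996 = 0.2619, O: 16.76/15.999 = 1.0476
Raw ratio (divide by min = 0.2619): Cs: 2.0, Cr: 1.0, O: 3.999
Multiply by 1 to clear fractions: Cs: 2.0 ~= 2, Cr: 1.0 ~= 1, O: 3.999 ~= 4
Reduce by GCD to get the simplest whole-number ratio:

2:1:4


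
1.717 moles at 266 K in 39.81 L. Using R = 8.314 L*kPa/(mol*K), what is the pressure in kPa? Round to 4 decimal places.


PV = nRT, solve for P = nRT / V.
nRT = 1.717 * 8.314 * 266 = 3797.1867
P = 3797.1867 / 39.81
P = 95.38273549 kPa, rounded to 4 dp:

95.3827 kPa


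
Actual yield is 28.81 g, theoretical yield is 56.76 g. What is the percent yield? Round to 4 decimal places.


% yield = 100 * actual / theoretical
% yield = 100 * 28.81 / 56.76
% yield = 50.75757576 %, rounded to 4 dp:

50.7576 %


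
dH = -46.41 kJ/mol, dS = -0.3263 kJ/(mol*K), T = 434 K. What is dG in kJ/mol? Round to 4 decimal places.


Gibbs: dG = dH - T*dS (consistent units, dS already in kJ/(mol*K)).
T*dS = 434 * -0.3263 = -141.6142
dG = -46.41 - (-141.6142)
dG = 95.2042 kJ/mol, rounded to 4 dp:

95.2042 kJ/mol


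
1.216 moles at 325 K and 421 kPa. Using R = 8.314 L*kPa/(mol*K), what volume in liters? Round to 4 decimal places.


PV = nRT, solve for V = nRT / P.
nRT = 1.216 * 8.314 * 325 = 3285.6928
V = 3285.6928 / 421
V = 7.80449596 L, rounded to 4 dp:

7.8045 L


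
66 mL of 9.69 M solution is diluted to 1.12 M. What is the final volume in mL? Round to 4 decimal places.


Dilution: M1*V1 = M2*V2, solve for V2.
V2 = M1*V1 / M2
V2 = 9.69 * 66 / 1.12
V2 = 639.54 / 1.12
V2 = 571.01785714 mL, rounded to 4 dp:

571.0179 mL


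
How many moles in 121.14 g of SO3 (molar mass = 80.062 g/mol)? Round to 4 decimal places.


n = mass / M
n = 121.14 / 80.062
n = 1.51307737 mol, rounded to 4 dp:

1.5131 mol


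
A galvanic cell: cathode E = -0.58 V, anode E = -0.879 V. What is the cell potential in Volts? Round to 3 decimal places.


Standard cell potential: E_cell = E_cathode - E_anode.
E_cell = -0.58 - (-0.879)
E_cell = 0.299 V, rounded to 3 dp:

0.299 V


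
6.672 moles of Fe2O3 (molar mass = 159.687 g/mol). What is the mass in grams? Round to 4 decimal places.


mass = n * M
mass = 6.672 * 159.687
mass = 1065.431664 g, rounded to 4 dp:

1065.4317 g


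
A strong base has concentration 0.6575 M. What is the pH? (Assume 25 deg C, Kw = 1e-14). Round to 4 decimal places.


A strong base dissociates completely, so [OH-] equals the given concentration.
pOH = -log10([OH-]) = -log10(0.6575) = 0.182104
pH = 14 - pOH = 14 - 0.182104
pH = 13.817896, rounded to 4 dp:

13.8179


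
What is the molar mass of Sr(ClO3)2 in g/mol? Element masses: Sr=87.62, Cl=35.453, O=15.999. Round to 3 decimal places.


M = sum(count * atomic_mass) over atoms.
M = 1*87.62 + 2*35.453 + 6*15.999
M = 87.62 + 70.906 + 95.994
M = 254.52 g/mol, rounded to 3 dp:

254.520 g/mol


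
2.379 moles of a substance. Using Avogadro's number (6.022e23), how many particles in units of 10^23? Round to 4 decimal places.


N = n * NA, then divide by 1e23 for the requested units.
N / 1e23 = n * 6.022
N / 1e23 = 2.379 * 6.022
N / 1e23 = 14.326338, rounded to 4 dp:

14.3263


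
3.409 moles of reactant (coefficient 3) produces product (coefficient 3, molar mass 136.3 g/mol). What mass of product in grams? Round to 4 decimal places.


Use the coefficient ratio to convert reactant moles to product moles, then multiply by the product's molar mass.
moles_P = moles_R * (coeff_P / coeff_R) = 3.409 * (3/3) = 3.409
mass_P = moles_P * M_P = 3.409 * 136.3
mass_P = 464.6467 g, rounded to 4 dp:

464.6467 g


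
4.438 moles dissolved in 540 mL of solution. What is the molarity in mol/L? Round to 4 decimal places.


Convert volume to liters: V_L = V_mL / 1000.
V_L = 540 / 1000 = 0.54 L
M = n / V_L = 4.438 / 0.54
M = 8.21851852 mol/L, rounded to 4 dp:

8.2185 mol/L


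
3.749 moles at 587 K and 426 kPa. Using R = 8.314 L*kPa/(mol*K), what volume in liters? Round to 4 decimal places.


PV = nRT, solve for V = nRT / P.
nRT = 3.749 * 8.314 * 587 = 18296.3122
V = 18296.3122 / 426
V = 42.94908967 L, rounded to 4 dp:

42.9491 L


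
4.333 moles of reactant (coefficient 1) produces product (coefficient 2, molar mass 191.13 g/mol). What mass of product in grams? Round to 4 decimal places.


Use the coefficient ratio to convert reactant moles to product moles, then multiply by the product's molar mass.
moles_P = moles_R * (coeff_P / coeff_R) = 4.333 * (2/1) = 8.666
mass_P = moles_P * M_P = 8.666 * 191.13
mass_P = 1656.33258 g, rounded to 4 dp:

1656.3326 g


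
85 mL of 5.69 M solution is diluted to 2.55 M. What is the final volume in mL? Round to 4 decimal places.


Dilution: M1*V1 = M2*V2, solve for V2.
V2 = M1*V1 / M2
V2 = 5.69 * 85 / 2.55
V2 = 483.65 / 2.55
V2 = 189.66666667 mL, rounded to 4 dp:

189.6667 mL


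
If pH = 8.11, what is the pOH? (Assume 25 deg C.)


At 25 deg C, pH + pOH = 14.
pOH = 14 - pH = 14 - 8.11
pOH = 5.89:

5.89


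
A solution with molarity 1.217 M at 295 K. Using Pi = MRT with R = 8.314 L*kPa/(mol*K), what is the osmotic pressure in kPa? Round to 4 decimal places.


Osmotic pressure (van't Hoff): Pi = M*R*T.
RT = 8.314 * 295 = 2452.63
Pi = 1.217 * 2452.63
Pi = 2984.85071 kPa, rounded to 4 dp:

2984.8507 kPa


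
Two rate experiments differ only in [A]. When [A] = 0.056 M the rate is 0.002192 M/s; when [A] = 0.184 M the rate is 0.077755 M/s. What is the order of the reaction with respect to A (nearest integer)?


Rate is proportional to [A]^n, so rate2/rate1 = ([A]2/[A]1)^n. Take logs to solve for n.
rate2/rate1 = 0.077755 / 0.002192 = 35.4722
[A]2/[A]1 = 0.184 / 0.056 = 3.2857
n = ln(35.4722) / ln(3.2857) = 3.0
Nearest integer order:

3


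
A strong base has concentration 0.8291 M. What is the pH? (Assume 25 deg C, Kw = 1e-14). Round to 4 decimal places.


A strong base dissociates completely, so [OH-] equals the given concentration.
pOH = -log10([OH-]) = -log10(0.8291) = 0.081393
pH = 14 - pOH = 14 - 0.081393
pH = 13.918607, rounded to 4 dp:

13.9186


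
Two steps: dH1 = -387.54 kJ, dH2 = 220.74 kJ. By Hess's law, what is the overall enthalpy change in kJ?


Hess's law: enthalpy is a state function, so add the step enthalpies.
dH_total = dH1 + dH2 = -387.54 + (220.74)
dH_total = -166.8 kJ:

-166.80 kJ


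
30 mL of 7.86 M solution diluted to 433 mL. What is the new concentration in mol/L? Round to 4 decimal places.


Dilution: M1*V1 = M2*V2, solve for M2.
M2 = M1*V1 / V2
M2 = 7.86 * 30 / 433
M2 = 235.8 / 433
M2 = 0.54457275 mol/L, rounded to 4 dp:

0.5446 mol/L


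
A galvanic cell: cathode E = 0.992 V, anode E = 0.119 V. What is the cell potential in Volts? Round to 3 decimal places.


Standard cell potential: E_cell = E_cathode - E_anode.
E_cell = 0.992 - (0.119)
E_cell = 0.873 V, rounded to 3 dp:

0.873 V


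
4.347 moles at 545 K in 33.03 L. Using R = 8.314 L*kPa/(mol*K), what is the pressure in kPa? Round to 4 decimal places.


PV = nRT, solve for P = nRT / V.
nRT = 4.347 * 8.314 * 545 = 19696.8221
P = 19696.8221 / 33.03
P = 596.33127763 kPa, rounded to 4 dp:

596.3313 kPa


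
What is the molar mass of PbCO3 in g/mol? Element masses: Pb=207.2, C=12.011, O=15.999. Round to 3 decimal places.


M = sum(count * atomic_mass) over atoms.
M = 1*207.2 + 1*12.011 + 3*15.999
M = 207.2 + 12.011 + 47.997
M = 267.208 g/mol, rounded to 3 dp:

267.208 g/mol


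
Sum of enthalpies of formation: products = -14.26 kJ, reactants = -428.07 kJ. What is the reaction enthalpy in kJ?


dH_rxn = sum(dH_f products) - sum(dH_f reactants)
dH_rxn = -14.26 - (-428.07)
dH_rxn = 413.81 kJ:

413.81 kJ


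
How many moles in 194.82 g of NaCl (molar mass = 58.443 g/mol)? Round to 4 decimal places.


n = mass / M
n = 194.82 / 58.443
n = 3.33350444 mol, rounded to 4 dp:

3.3335 mol


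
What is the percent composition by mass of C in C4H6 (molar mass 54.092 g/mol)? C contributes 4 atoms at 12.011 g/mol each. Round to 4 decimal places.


pct = 100 * (n_elem * M_elem) / M_total
mass_contribution = 4 * 12.011 = 48.044 g/mol
pct = 100 * 48.044 / 54.092
pct = 88.81904903 %, rounded to 4 dp:

88.8190 %
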